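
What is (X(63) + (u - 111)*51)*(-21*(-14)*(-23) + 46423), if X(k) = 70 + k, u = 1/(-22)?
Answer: -4825434887/22 ≈ -2.1934e+8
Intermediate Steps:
u = -1/22 ≈ -0.045455
(X(63) + (u - 111)*51)*(-21*(-14)*(-23) + 46423) = ((70 + 63) + (-1/22 - 111)*51)*(-21*(-14)*(-23) + 46423) = (133 - 2443/22*51)*(294*(-23) + 46423) = (133 - 124593/22)*(-6762 + 46423) = -121667/22*39661 = -4825434887/22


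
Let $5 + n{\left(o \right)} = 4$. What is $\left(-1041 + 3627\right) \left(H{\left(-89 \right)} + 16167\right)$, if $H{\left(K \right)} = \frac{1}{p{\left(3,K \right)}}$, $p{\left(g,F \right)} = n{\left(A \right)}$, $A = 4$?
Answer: $41805276$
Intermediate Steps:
$n{\left(o \right)} = -1$ ($n{\left(o \right)} = -5 + 4 = -1$)
$p{\left(g,F \right)} = -1$
$H{\left(K \right)} = -1$ ($H{\left(K \right)} = \frac{1}{-1} = -1$)
$\left(-1041 + 3627\right) \left(H{\left(-89 \right)} + 16167\right) = \left(-1041 + 3627\right) \left(-1 + 16167\right) = 2586 \cdot 16166 = 41805276$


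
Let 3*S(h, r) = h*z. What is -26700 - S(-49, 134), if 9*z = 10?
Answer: -720410/27 ≈ -26682.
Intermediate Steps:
z = 10/9 (z = (1/9)*10 = 10/9 ≈ 1.1111)
S(h, r) = 10*h/27 (S(h, r) = (h*(10/9))/3 = (10*h/9)/3 = 10*h/27)
-26700 - S(-49, 134) = -26700 - 10*(-49)/27 = -26700 - 1*(-490/27) = -26700 + 490/27 = -720410/27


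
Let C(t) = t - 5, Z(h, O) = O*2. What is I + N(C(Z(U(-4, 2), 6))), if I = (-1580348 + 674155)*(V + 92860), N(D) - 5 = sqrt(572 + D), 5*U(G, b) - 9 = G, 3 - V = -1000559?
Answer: -990851362441 + sqrt(579) ≈ -9.9085e+11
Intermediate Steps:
V = 1000562 (V = 3 - 1*(-1000559) = 3 + 1000559 = 1000562)
U(G, b) = 9/5 + G/5
Z(h, O) = 2*O
C(t) = -5 + t
N(D) = 5 + sqrt(572 + D)
I = -990851362446 (I = (-1580348 + 674155)*(1000562 + 92860) = -906193*1093422 = -990851362446)
I + N(C(Z(U(-4, 2), 6))) = -990851362446 + (5 + sqrt(572 + (-5 + 2*6))) = -990851362446 + (5 + sqrt(572 + (-5 + 12))) = -990851362446 + (5 + sqrt(572 + 7)) = -990851362446 + (5 + sqrt(579)) = -990851362441 + sqrt(579)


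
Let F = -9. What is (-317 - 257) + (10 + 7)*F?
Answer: -727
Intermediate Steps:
(-317 - 257) + (10 + 7)*F = (-317 - 257) + (10 + 7)*(-9) = -574 + 17*(-9) = -574 - 153 = -727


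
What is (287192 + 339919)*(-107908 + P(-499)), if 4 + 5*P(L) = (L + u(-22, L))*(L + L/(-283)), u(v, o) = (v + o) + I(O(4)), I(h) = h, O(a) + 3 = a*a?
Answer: -6890649261786/1415 ≈ -4.8697e+9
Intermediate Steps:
O(a) = -3 + a² (O(a) = -3 + a*a = -3 + a²)
u(v, o) = 13 + o + v (u(v, o) = (v + o) + (-3 + 4²) = (o + v) + (-3 + 16) = (o + v) + 13 = 13 + o + v)
P(L) = -⅘ + 282*L*(-9 + 2*L)/1415 (P(L) = -⅘ + ((L + (13 + L - 22))*(L + L/(-283)))/5 = -⅘ + ((L + (-9 + L))*(L + L*(-1/283)))/5 = -⅘ + ((-9 + 2*L)*(L - L/283))/5 = -⅘ + ((-9 + 2*L)*(282*L/283))/5 = -⅘ + (282*L*(-9 + 2*L)/283)/5 = -⅘ + 282*L*(-9 + 2*L)/1415)
(287192 + 339919)*(-107908 + P(-499)) = (287192 + 339919)*(-107908 + (-⅘ - 2538/1415*(-499) + (564/1415)*(-499)²)) = 627111*(-107908 + (-⅘ + 1266462/1415 + (564/1415)*249001)) = 627111*(-107908 + (-⅘ + 1266462/1415 + 140436564/1415)) = 627111*(-107908 + 141701894/1415) = 627111*(-10987926/1415) = -6890649261786/1415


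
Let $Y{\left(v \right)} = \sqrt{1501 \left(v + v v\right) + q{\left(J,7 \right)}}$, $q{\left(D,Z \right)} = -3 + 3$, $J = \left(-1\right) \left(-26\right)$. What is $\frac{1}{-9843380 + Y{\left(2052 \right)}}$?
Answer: $- \frac{2460845}{24221451619411} - \frac{57 \sqrt{486561}}{48442903238822} \approx -1.0242 \cdot 10^{-7}$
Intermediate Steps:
$J = 26$
$q{\left(D,Z \right)} = 0$
$Y{\left(v \right)} = \sqrt{1501 v + 1501 v^{2}}$ ($Y{\left(v \right)} = \sqrt{1501 \left(v + v v\right) + 0} = \sqrt{1501 \left(v + v^{2}\right) + 0} = \sqrt{\left(1501 v + 1501 v^{2}\right) + 0} = \sqrt{1501 v + 1501 v^{2}}$)
$\frac{1}{-9843380 + Y{\left(2052 \right)}} = \frac{1}{-9843380 + \sqrt{1501} \sqrt{2052 \left(1 + 2052\right)}} = \frac{1}{-9843380 + \sqrt{1501} \sqrt{2052 \cdot 2053}} = \frac{1}{-9843380 + \sqrt{1501} \sqrt{4212756}} = \frac{1}{-9843380 + \sqrt{1501} \cdot 6 \sqrt{117021}} = \frac{1}{-9843380 + 114 \sqrt{486561}}$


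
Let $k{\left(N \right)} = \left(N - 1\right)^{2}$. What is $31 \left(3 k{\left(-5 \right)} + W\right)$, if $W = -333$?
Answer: $-6975$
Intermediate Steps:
$k{\left(N \right)} = \left(-1 + N\right)^{2}$
$31 \left(3 k{\left(-5 \right)} + W\right) = 31 \left(3 \left(-1 - 5\right)^{2} - 333\right) = 31 \left(3 \left(-6\right)^{2} - 333\right) = 31 \left(3 \cdot 36 - 333\right) = 31 \left(108 - 333\right) = 31 \left(-225\right) = -6975$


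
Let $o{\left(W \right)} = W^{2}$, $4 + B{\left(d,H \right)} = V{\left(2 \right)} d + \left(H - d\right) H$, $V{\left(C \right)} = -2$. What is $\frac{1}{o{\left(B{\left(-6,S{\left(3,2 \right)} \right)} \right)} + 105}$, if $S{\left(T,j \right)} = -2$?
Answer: $\frac{1}{105} \approx 0.0095238$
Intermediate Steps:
$B{\left(d,H \right)} = -4 - 2 d + H \left(H - d\right)$ ($B{\left(d,H \right)} = -4 + \left(- 2 d + \left(H - d\right) H\right) = -4 + \left(- 2 d + H \left(H - d\right)\right) = -4 - 2 d + H \left(H - d\right)$)
$\frac{1}{o{\left(B{\left(-6,S{\left(3,2 \right)} \right)} \right)} + 105} = \frac{1}{\left(-4 + \left(-2\right)^{2} - -12 - \left(-2\right) \left(-6\right)\right)^{2} + 105} = \frac{1}{\left(-4 + 4 + 12 - 12\right)^{2} + 105} = \frac{1}{0^{2} + 105} = \frac{1}{0 + 105} = \frac{1}{105}$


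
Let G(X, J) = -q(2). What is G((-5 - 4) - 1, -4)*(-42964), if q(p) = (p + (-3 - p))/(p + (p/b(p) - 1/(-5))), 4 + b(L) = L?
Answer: -107410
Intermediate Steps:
b(L) = -4 + L
q(p) = -3/(⅕ + p + p/(-4 + p)) (q(p) = (p + (-3 - p))/(p + (p/(-4 + p) - 1/(-5))) = -3/(p + (p/(-4 + p) - 1*(-⅕))) = -3/(p + (p/(-4 + p) + ⅕)) = -3/(p + (⅕ + p/(-4 + p))) = -3/(⅕ + p + p/(-4 + p)))
G(X, J) = 5/2 (G(X, J) = -15*(4 - 1*2)/(-4 - 14*2 + 5*2²) = -15*(4 - 2)/(-4 - 28 + 5*4) = -15*2/(-4 - 28 + 20) = -15*2/(-12) = -15*(-1)*2/12 = -1*(-5/2) = 5/2)
G((-5 - 4) - 1, -4)*(-42964) = (5/2)*(-42964) = -107410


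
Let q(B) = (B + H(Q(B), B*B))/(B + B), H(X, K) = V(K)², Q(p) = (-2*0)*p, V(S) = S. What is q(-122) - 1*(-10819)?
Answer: -1794209/2 ≈ -8.9710e+5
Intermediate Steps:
Q(p) = 0 (Q(p) = 0*p = 0)
H(X, K) = K²
q(B) = (B + B⁴)/(2*B) (q(B) = (B + (B*B)²)/(B + B) = (B + (B²)²)/((2*B)) = (B + B⁴)*(1/(2*B)) = (B + B⁴)/(2*B))
q(-122) - 1*(-10819) = (½ + (½)*(-122)³) - 1*(-10819) = (½ + (½)*(-1815848)) + 10819 = (½ - 907924) + 10819 = -1815847/2 + 10819 = -1794209/2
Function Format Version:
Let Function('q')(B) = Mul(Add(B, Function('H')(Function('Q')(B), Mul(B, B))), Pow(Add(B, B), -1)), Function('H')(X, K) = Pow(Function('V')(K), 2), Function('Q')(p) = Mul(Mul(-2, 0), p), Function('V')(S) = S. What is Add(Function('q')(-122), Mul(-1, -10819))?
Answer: Rational(-1794209, 2) ≈ -8.9710e+5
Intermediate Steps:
Function('Q')(p) = 0 (Function('Q')(p) = Mul(0, p) = 0)
Function('H')(X, K) = Pow(K, 2)
Function('q')(B) = Mul(Rational(1, 2), Pow(B, -1), Add(B, Pow(B, 4))) (Function('q')(B) = Mul(Add(B, Pow(Mul(B, B), 2)), Pow(Add(B, B), -1)) = Mul(Add(B, Pow(Pow(B, 2), 2)), Pow(Mul(2, B), -1)) = Mul(Add(B, Pow(B, 4)), Mul(Rational(1, 2), Pow(B, -1))) = Mul(Rational(1, 2), Pow(B, -1), Add(B, Pow(B, 4))))
Add(Function('q')(-122), Mul(-1, -10819)) = Add(Add(Rational(1, 2), Mul(Rational(1, 2), Pow(-122, 3))), Mul(-1, -10819)) = Add(Add(Rational(1, 2), Mul(Rational(1, 2), -1815848)), 10819) = Add(Add(Rational(1, 2), -907924), 10819) = Add(Rational(-1815847, 2), 10819) = Rational(-1794209, 2)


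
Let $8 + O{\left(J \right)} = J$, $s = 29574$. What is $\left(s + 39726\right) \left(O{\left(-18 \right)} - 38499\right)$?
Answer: $-2669782500$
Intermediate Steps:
$O{\left(J \right)} = -8 + J$
$\left(s + 39726\right) \left(O{\left(-18 \right)} - 38499\right) = \left(29574 + 39726\right) \left(\left(-8 - 18\right) - 38499\right) = 69300 \left(-26 - 38499\right) = 69300 \left(-38525\right) = -2669782500$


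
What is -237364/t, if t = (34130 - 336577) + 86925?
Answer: 118682/107761 ≈ 1.1013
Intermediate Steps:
t = -215522 (t = -302447 + 86925 = -215522)
-237364/t = -237364/(-215522) = -237364*(-1/215522) = 118682/107761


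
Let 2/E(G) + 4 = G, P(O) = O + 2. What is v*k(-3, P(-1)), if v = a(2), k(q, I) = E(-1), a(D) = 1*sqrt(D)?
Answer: -2*sqrt(2)/5 ≈ -0.56569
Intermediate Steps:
a(D) = sqrt(D)
P(O) = 2 + O
E(G) = 2/(-4 + G)
k(q, I) = -2/5 (k(q, I) = 2/(-4 - 1) = 2/(-5) = 2*(-1/5) = -2/5)
v = sqrt(2) ≈ 1.4142
v*k(-3, P(-1)) = sqrt(2)*(-2/5) = -2*sqrt(2)/5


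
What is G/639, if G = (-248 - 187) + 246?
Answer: -21/71 ≈ -0.29577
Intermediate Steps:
G = -189 (G = -435 + 246 = -189)
G/639 = -189/639 = -189*1/639 = -21/71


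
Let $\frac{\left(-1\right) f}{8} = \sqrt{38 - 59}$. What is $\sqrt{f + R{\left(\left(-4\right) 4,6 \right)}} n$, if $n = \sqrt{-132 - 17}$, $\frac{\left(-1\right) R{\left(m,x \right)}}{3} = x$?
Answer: $i \sqrt{298} \sqrt{-9 - 4 i \sqrt{21}} \approx 66.209 + 41.251 i$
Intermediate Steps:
$R{\left(m,x \right)} = - 3 x$
$f = - 8 i \sqrt{21}$ ($f = - 8 \sqrt{38 - 59} = - 8 \sqrt{-21} = - 8 i \sqrt{21} \approx - 36.661 i$)
$n = i \sqrt{149}$ ($n = \sqrt{-149} = i \sqrt{149} \approx 12.207 i$)
$\sqrt{f + R{\left(\left(-4\right) 4,6 \right)}} n = \sqrt{- 8 i \sqrt{21} - 18} i \sqrt{149} = \sqrt{-18 - 8 i \sqrt{21}} i \sqrt{149} = i \sqrt{149} \sqrt{-18 - 8 i \sqrt{21}}$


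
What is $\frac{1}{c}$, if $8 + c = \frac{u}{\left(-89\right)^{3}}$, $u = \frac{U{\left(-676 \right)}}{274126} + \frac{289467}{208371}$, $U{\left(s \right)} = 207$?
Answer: $- \frac{13422588316252958}{107380732994544877} \approx -0.125$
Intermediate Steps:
$u = \frac{26464521213}{19039969582}$ ($u = \frac{207}{274126} + \frac{289467}{208371} = 207 \cdot \frac{1}{274126} + 289467 \cdot \frac{1}{208371} = \frac{207}{274126} + \frac{96489}{69457} = \frac{26464521213}{19039969582} \approx 1.3899$)
$c = - \frac{107380732994544877}{13422588316252958}$ ($c = -8 + \frac{26464521213}{19039969582 \left(-89\right)^{3}} = -8 + \frac{26464521213}{19039969582 \left(-704969\right)} = -8 + \frac{26464521213}{19039969582} \left(- \frac{1}{704969}\right) = -8 - \frac{26464521213}{13422588316252958} = - \frac{107380732994544877}{13422588316252958} \approx -8.0$)
$\frac{1}{c} = \frac{1}{- \frac{107380732994544877}{13422588316252958}} = - \frac{13422588316252958}{107380732994544877}$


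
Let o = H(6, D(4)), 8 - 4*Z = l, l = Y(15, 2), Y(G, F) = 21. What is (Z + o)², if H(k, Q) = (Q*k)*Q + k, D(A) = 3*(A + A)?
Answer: 191407225/16 ≈ 1.1963e+7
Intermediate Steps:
D(A) = 6*A (D(A) = 3*(2*A) = 6*A)
H(k, Q) = k + k*Q² (H(k, Q) = k*Q² + k = k + k*Q²)
l = 21
Z = -13/4 (Z = 2 - ¼*21 = 2 - 21/4 = -13/4 ≈ -3.2500)
o = 3462 (o = 6*(1 + (6*4)²) = 6*(1 + 24²) = 6*(1 + 576) = 6*577 = 3462)
(Z + o)² = (-13/4 + 3462)² = (13835/4)² = 191407225/16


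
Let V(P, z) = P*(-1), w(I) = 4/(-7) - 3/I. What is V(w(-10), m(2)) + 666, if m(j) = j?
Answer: 46639/70 ≈ 666.27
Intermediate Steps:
w(I) = -4/7 - 3/I (w(I) = 4*(-⅐) - 3/I = -4/7 - 3/I)
V(P, z) = -P
V(w(-10), m(2)) + 666 = -(-4/7 - 3/(-10)) + 666 = -(-4/7 - 3*(-⅒)) + 666 = -(-4/7 + 3/10) + 666 = -1*(-19/70) + 666 = 19/70 + 666 = 46639/70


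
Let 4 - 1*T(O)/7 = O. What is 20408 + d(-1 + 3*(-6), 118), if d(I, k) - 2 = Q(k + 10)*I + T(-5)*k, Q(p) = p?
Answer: 25412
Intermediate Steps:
T(O) = 28 - 7*O
d(I, k) = 2 + 63*k + I*(10 + k) (d(I, k) = 2 + ((k + 10)*I + (28 - 7*(-5))*k) = 2 + ((10 + k)*I + (28 + 35)*k) = 2 + (I*(10 + k) + 63*k) = 2 + (63*k + I*(10 + k)) = 2 + 63*k + I*(10 + k))
20408 + d(-1 + 3*(-6), 118) = 20408 + (2 + 63*118 + (-1 + 3*(-6))*(10 + 118)) = 20408 + (2 + 7434 + (-1 - 18)*128) = 20408 + (2 + 7434 - 19*128) = 20408 + (2 + 7434 - 2432) = 20408 + 5004 = 25412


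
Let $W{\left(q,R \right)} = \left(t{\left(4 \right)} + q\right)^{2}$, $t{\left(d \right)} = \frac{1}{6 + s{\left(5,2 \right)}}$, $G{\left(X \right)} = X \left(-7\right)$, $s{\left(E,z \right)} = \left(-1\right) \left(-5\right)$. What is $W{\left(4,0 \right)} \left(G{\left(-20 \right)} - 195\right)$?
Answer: $- \frac{10125}{11} \approx -920.45$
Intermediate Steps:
$s{\left(E,z \right)} = 5$
$G{\left(X \right)} = - 7 X$
$t{\left(d \right)} = \frac{1}{11}$ ($t{\left(d \right)} = \frac{1}{6 + 5} = \frac{1}{11}$)
$W{\left(q,R \right)} = \left(\frac{1}{11} + q\right)^{2}$
$W{\left(4,0 \right)} \left(G{\left(-20 \right)} - 195\right) = \frac{\left(1 + 11 \cdot 4\right)^{2}}{121} \left(\left(-7\right) \left(-20\right) - 195\right) = \frac{\left(1 + 44\right)^{2}}{121} \left(140 - 195\right) = \frac{45^{2}}{121} \left(-55\right) = \frac{1}{121} \cdot 2025 \left(-55\right) = \frac{2025}{121} \left(-55\right) = - \frac{10125}{11}$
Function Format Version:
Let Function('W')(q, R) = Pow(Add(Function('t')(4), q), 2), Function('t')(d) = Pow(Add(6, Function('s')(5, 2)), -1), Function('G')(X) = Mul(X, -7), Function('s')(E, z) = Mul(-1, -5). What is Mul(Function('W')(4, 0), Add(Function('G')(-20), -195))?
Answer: Rational(-10125, 11) ≈ -920.45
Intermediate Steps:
Function('s')(E, z) = 5
Function('G')(X) = Mul(-7, X)
Function('t')(d) = Rational(1, 11) (Function('t')(d) = Pow(Add(6, 5), -1) = Pow(11, -1) = Rational(1, 11))
Function('W')(q, R) = Pow(Add(Rational(1, 11), q), 2)
Mul(Function('W')(4, 0), Add(Function('G')(-20), -195)) = Mul(Mul(Rational(1, 121), Pow(Add(1, Mul(11, 4)), 2)), Add(Mul(-7, -20), -195)) = Mul(Mul(Rational(1, 121), Pow(Add(1, 44), 2)), Add(140, -195)) = Mul(Mul(Rational(1, 121), Pow(45, 2)), -55) = Mul(Mul(Rational(1, 121), 2025), -55) = Mul(Rational(2025, 121), -55) = Rational(-10125, 11)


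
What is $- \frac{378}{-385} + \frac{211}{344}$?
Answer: $\frac{30181}{18920} \approx 1.5952$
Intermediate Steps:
$- \frac{378}{-385} + \frac{211}{344} = \left(-378\right) \left(- \frac{1}{385}\right) + 211 \cdot \frac{1}{344} = \frac{54}{55} + \frac{211}{344} = \frac{30181}{18920}$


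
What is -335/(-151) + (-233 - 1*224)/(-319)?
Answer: 175872/48169 ≈ 3.6511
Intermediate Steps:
-335/(-151) + (-233 - 1*224)/(-319) = -335*(-1/151) + (-233 - 224)*(-1/319) = 335/151 - 457*(-1/319) = 335/151 + 457/319 = 175872/48169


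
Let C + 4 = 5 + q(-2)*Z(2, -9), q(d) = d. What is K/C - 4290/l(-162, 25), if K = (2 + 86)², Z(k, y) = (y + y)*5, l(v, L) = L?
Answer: -116578/905 ≈ -128.82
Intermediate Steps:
Z(k, y) = 10*y (Z(k, y) = (2*y)*5 = 10*y)
K = 7744 (K = 88² = 7744)
C = 181 (C = -4 + (5 - 20*(-9)) = -4 + (5 - 2*(-90)) = -4 + (5 + 180) = -4 + 185 = 181)
K/C - 4290/l(-162, 25) = 7744/181 - 4290/25 = 7744*(1/181) - 4290*1/25 = 7744/181 - 858/5 = -116578/905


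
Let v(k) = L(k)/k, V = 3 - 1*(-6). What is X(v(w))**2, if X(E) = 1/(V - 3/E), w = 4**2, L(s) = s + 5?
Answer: 49/2209 ≈ 0.022182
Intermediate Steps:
L(s) = 5 + s
V = 9 (V = 3 + 6 = 9)
w = 16
v(k) = (5 + k)/k
X(E) = 1/(9 - 3/E)
X(v(w))**2 = (((5 + 16)/16)/(3*(-1 + 3*((5 + 16)/16))))**2 = (((1/16)*21)/(3*(-1 + 3*((1/16)*21))))**2 = ((1/3)*(21/16)/(-1 + 3*(21/16)))**2 = ((1/3)*(21/16)/(-1 + 63/16))**2 = ((1/3)*(21/16)/(47/16))**2 = ((1/3)*(21/16)*(16/47))**2 = (7/47)**2 = 49/2209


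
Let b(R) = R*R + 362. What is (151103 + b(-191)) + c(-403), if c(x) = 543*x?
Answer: -30883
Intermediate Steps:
b(R) = 362 + R² (b(R) = R² + 362 = 362 + R²)
(151103 + b(-191)) + c(-403) = (151103 + (362 + (-191)²)) + 543*(-403) = (151103 + (362 + 36481)) - 218829 = (151103 + 36843) - 218829 = 187946 - 218829 = -30883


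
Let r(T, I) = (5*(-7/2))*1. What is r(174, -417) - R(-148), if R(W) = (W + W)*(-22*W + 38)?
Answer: 1950013/2 ≈ 9.7501e+5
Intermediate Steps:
r(T, I) = -35/2 (r(T, I) = (5*(-7*½))*1 = (5*(-7/2))*1 = -35/2*1 = -35/2)
R(W) = 2*W*(38 - 22*W) (R(W) = (2*W)*(38 - 22*W) = 2*W*(38 - 22*W))
r(174, -417) - R(-148) = -35/2 - 4*(-148)*(19 - 11*(-148)) = -35/2 - 4*(-148)*(19 + 1628) = -35/2 - 4*(-148)*1647 = -35/2 - 1*(-975024) = -35/2 + 975024 = 1950013/2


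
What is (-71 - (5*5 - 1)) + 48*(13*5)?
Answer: 3025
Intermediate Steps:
(-71 - (5*5 - 1)) + 48*(13*5) = (-71 - (25 - 1)) + 48*65 = (-71 - 1*24) + 3120 = (-71 - 24) + 3120 = -95 + 3120 = 3025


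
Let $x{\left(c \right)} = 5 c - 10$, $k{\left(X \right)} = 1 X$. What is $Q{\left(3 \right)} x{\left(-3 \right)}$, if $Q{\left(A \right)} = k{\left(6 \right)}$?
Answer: $-150$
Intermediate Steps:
$k{\left(X \right)} = X$
$x{\left(c \right)} = -10 + 5 c$
$Q{\left(A \right)} = 6$
$Q{\left(3 \right)} x{\left(-3 \right)} = 6 \left(-10 + 5 \left(-3\right)\right) = 6 \left(-10 - 15\right) = 6 \left(-25\right) = -150$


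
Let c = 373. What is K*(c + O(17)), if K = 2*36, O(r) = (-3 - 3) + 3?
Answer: 26640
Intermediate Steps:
O(r) = -3 (O(r) = -6 + 3 = -3)
K = 72
K*(c + O(17)) = 72*(373 - 3) = 72*370 = 26640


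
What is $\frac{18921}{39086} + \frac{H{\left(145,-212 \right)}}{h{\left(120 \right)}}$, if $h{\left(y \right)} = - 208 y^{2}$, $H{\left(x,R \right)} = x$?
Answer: $\frac{5666651173}{11707038720} \approx 0.48404$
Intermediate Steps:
$\frac{18921}{39086} + \frac{H{\left(145,-212 \right)}}{h{\left(120 \right)}} = \frac{18921}{39086} + \frac{145}{\left(-208\right) 120^{2}} = 18921 \cdot \frac{1}{39086} + \frac{145}{\left(-208\right) 14400} = \frac{18921}{39086} + \frac{145}{-2995200} = \frac{18921}{39086} + 145 \left(- \frac{1}{2995200}\right) = \frac{18921}{39086} - \frac{29}{599040} = \frac{5666651173}{11707038720}$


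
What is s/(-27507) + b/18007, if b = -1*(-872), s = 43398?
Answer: -252493894/165106183 ≈ -1.5293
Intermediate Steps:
b = 872
s/(-27507) + b/18007 = 43398/(-27507) + 872/18007 = 43398*(-1/27507) + 872*(1/18007) = -14466/9169 + 872/18007 = -252493894/165106183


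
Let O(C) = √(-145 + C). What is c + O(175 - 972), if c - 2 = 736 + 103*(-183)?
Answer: -18111 + I*√942 ≈ -18111.0 + 30.692*I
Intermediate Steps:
c = -18111 (c = 2 + (736 + 103*(-183)) = 2 + (736 - 18849) = 2 - 18113 = -18111)
c + O(175 - 972) = -18111 + √(-145 + (175 - 972)) = -18111 + √(-145 - 797) = -18111 + √(-942) = -18111 + I*√942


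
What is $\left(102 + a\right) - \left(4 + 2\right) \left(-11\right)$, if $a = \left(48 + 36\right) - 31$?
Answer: $221$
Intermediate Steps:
$a = 53$ ($a = 84 - 31 = 53$)
$\left(102 + a\right) - \left(4 + 2\right) \left(-11\right) = \left(102 + 53\right) - \left(4 + 2\right) \left(-11\right) = 155 - 6 \left(-11\right) = 155 - -66 = 155 + 66 = 221$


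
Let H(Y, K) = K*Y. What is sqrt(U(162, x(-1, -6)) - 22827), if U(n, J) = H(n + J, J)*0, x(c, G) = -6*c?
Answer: I*sqrt(22827) ≈ 151.09*I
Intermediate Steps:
U(n, J) = 0 (U(n, J) = (J*(n + J))*0 = (J*(J + n))*0 = 0)
sqrt(U(162, x(-1, -6)) - 22827) = sqrt(0 - 22827) = sqrt(-22827) = I*sqrt(22827)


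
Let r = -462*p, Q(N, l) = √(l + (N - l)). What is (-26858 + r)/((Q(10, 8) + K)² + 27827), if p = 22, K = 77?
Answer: -312521213/284976399 + 1425347*√10/284976399 ≈ -1.0808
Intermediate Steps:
Q(N, l) = √N
r = -10164 (r = -462*22 = -10164)
(-26858 + r)/((Q(10, 8) + K)² + 27827) = (-26858 - 10164)/((√10 + 77)² + 27827) = -37022/((77 + √10)² + 27827) = -37022/(27827 + (77 + √10)²)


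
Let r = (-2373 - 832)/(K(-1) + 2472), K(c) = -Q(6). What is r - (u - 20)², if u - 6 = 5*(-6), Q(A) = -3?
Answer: -958961/495 ≈ -1937.3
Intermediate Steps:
u = -24 (u = 6 + 5*(-6) = 6 - 30 = -24)
K(c) = 3 (K(c) = -1*(-3) = 3)
r = -641/495 (r = (-2373 - 832)/(3 + 2472) = -3205/2475 = -3205*1/2475 = -641/495 ≈ -1.2949)
r - (u - 20)² = -641/495 - (-24 - 20)² = -641/495 - 1*(-44)² = -641/495 - 1*1936 = -641/495 - 1936 = -958961/495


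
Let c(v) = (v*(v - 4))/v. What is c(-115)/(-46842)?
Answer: 119/46842 ≈ 0.0025405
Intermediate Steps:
c(v) = -4 + v (c(v) = (v*(-4 + v))/v = -4 + v)
c(-115)/(-46842) = (-4 - 115)/(-46842) = -119*(-1/46842) = 119/46842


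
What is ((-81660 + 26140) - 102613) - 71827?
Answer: -229960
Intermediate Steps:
((-81660 + 26140) - 102613) - 71827 = (-55520 - 102613) - 71827 = -158133 - 71827 = -229960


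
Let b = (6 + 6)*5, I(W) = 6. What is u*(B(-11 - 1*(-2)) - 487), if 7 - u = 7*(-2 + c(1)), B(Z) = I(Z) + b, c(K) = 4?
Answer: 2947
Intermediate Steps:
b = 60 (b = 12*5 = 60)
B(Z) = 66 (B(Z) = 6 + 60 = 66)
u = -7 (u = 7 - 7*(-2 + 4) = 7 - 7*2 = 7 - 1*14 = 7 - 14 = -7)
u*(B(-11 - 1*(-2)) - 487) = -7*(66 - 487) = -7*(-421) = 2947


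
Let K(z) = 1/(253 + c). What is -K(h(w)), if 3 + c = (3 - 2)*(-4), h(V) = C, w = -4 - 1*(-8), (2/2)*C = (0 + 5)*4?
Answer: -1/246 ≈ -0.0040650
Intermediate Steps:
C = 20 (C = (0 + 5)*4 = 5*4 = 20)
w = 4 (w = -4 + 8 = 4)
h(V) = 20
c = -7 (c = -3 + (3 - 2)*(-4) = -3 + 1*(-4) = -3 - 4 = -7)
K(z) = 1/246 (K(z) = 1/(253 - 7) = 1/246)
-K(h(w)) = -1*1/246 = -1/246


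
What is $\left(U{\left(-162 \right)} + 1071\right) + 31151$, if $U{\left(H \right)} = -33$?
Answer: $32189$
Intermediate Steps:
$\left(U{\left(-162 \right)} + 1071\right) + 31151 = \left(-33 + 1071\right) + 31151 = 1038 + 31151 = 32189$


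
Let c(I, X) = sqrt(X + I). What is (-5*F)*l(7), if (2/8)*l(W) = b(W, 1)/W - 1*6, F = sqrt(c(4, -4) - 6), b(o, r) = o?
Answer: 100*I*sqrt(6) ≈ 244.95*I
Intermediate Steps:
c(I, X) = sqrt(I + X)
F = I*sqrt(6) (F = sqrt(sqrt(4 - 4) - 6) = sqrt(sqrt(0) - 6) = sqrt(0 - 6) = sqrt(-6) = I*sqrt(6) ≈ 2.4495*I)
l(W) = -20 (l(W) = 4*(W/W - 1*6) = 4*(1 - 6) = 4*(-5) = -20)
(-5*F)*l(7) = -5*I*sqrt(6)*(-20) = 100*I*sqrt(6)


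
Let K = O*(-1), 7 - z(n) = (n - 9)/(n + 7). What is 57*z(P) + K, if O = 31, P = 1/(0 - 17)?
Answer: 26101/59 ≈ 442.39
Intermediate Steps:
P = -1/17 (P = 1/(-17) = -1/17 ≈ -0.058824)
z(n) = 7 - (-9 + n)/(7 + n) (z(n) = 7 - (n - 9)/(n + 7) = 7 - (-9 + n)/(7 + n))
K = -31 (K = 31*(-1) = -31)
57*z(P) + K = 57*(2*(29 + 3*(-1/17))/(7 - 1/17)) - 31 = 57*(2*(29 - 3/17)/(118/17)) - 31 = 57*(2*(17/118)*(490/17)) - 31 = 57*(490/59) - 31 = 27930/59 - 31 = 26101/59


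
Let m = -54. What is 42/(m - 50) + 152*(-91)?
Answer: -719285/52 ≈ -13832.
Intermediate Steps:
42/(m - 50) + 152*(-91) = 42/(-54 - 50) + 152*(-91) = 42/(-104) - 13832 = 42*(-1/104) - 13832 = -21/52 - 13832 = -719285/52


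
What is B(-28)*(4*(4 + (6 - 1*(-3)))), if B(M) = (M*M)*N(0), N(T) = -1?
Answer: -40768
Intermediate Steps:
B(M) = -M² (B(M) = (M*M)*(-1) = M²*(-1) = -M²)
B(-28)*(4*(4 + (6 - 1*(-3)))) = (-1*(-28)²)*(4*(4 + (6 - 1*(-3)))) = (-1*784)*(4*(4 + (6 + 3))) = -3136*(4 + 9) = -3136*13 = -784*52 = -40768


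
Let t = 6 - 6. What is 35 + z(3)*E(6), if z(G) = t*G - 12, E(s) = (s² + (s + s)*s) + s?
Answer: -1333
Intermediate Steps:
t = 0
E(s) = s + 3*s² (E(s) = (s² + (2*s)*s) + s = (s² + 2*s²) + s = 3*s² + s = s + 3*s²)
z(G) = -12 (z(G) = 0*G - 12 = 0 - 12 = -12)
35 + z(3)*E(6) = 35 - 72*(1 + 3*6) = 35 - 72*(1 + 18) = 35 - 72*19 = 35 - 12*114 = 35 - 1368 = -1333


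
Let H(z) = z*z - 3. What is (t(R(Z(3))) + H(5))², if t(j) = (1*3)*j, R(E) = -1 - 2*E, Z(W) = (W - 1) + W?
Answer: 121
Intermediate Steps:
Z(W) = -1 + 2*W (Z(W) = (-1 + W) + W = -1 + 2*W)
t(j) = 3*j
H(z) = -3 + z² (H(z) = z² - 3 = -3 + z²)
(t(R(Z(3))) + H(5))² = (3*(-1 - 2*(-1 + 2*3)) + (-3 + 5²))² = (3*(-1 - 2*(-1 + 6)) + (-3 + 25))² = (3*(-1 - 2*5) + 22)² = (3*(-1 - 10) + 22)² = (3*(-11) + 22)² = (-33 + 22)² = (-11)² = 121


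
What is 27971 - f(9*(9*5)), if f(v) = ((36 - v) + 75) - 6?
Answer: 28271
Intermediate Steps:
f(v) = 105 - v (f(v) = (111 - v) - 6 = 105 - v)
27971 - f(9*(9*5)) = 27971 - (105 - 9*9*5) = 27971 - (105 - 9*45) = 27971 - (105 - 1*405) = 27971 - (105 - 405) = 27971 - 1*(-300) = 27971 + 300 = 28271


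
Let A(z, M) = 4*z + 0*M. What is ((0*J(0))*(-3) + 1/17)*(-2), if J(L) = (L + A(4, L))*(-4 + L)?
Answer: -2/17 ≈ -0.11765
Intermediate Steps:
A(z, M) = 4*z (A(z, M) = 4*z + 0 = 4*z)
J(L) = (-4 + L)*(16 + L) (J(L) = (L + 4*4)*(-4 + L) = (L + 16)*(-4 + L) = (16 + L)*(-4 + L) = (-4 + L)*(16 + L))
((0*J(0))*(-3) + 1/17)*(-2) = ((0*(-64 + 0² + 12*0))*(-3) + 1/17)*(-2) = ((0*(-64 + 0 + 0))*(-3) + 1/17)*(-2) = ((0*(-64))*(-3) + 1/17)*(-2) = (0*(-3) + 1/17)*(-2) = (0 + 1/17)*(-2) = (1/17)*(-2) = -2/17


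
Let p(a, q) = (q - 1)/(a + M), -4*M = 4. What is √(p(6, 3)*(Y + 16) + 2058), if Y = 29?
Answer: 2*√519 ≈ 45.563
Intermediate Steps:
M = -1 (M = -¼*4 = -1)
p(a, q) = (-1 + q)/(-1 + a) (p(a, q) = (q - 1)/(a - 1) = (-1 + q)/(-1 + a))
√(p(6, 3)*(Y + 16) + 2058) = √(((-1 + 3)/(-1 + 6))*(29 + 16) + 2058) = √((2/5)*45 + 2058) = √(((⅕)*2)*45 + 2058) = √((⅖)*45 + 2058) = √(18 + 2058) = √2076 = 2*√519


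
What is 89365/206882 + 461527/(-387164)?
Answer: -30441358977/40048631324 ≈ -0.76011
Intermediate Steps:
89365/206882 + 461527/(-387164) = 89365*(1/206882) + 461527*(-1/387164) = 89365/206882 - 461527/387164 = -30441358977/40048631324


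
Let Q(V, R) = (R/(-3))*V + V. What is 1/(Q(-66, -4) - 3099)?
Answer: -1/3253 ≈ -0.00030741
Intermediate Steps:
Q(V, R) = V - R*V/3 (Q(V, R) = (R*(-⅓))*V + V = (-R/3)*V + V = -R*V/3 + V = V - R*V/3)
1/(Q(-66, -4) - 3099) = 1/((⅓)*(-66)*(3 - 1*(-4)) - 3099) = 1/((⅓)*(-66)*(3 + 4) - 3099) = 1/((⅓)*(-66)*7 - 3099) = 1/(-154 - 3099) = 1/(-3253) = -1/3253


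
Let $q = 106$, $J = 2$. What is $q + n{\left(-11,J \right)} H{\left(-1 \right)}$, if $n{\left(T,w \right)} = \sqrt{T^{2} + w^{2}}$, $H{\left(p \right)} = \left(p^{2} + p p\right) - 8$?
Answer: $106 - 30 \sqrt{5} \approx 38.918$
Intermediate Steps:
$H{\left(p \right)} = -8 + 2 p^{2}$ ($H{\left(p \right)} = \left(p^{2} + p^{2}\right) - 8 = 2 p^{2} - 8 = -8 + 2 p^{2}$)
$q + n{\left(-11,J \right)} H{\left(-1 \right)} = 106 + \sqrt{\left(-11\right)^{2} + 2^{2}} \left(-8 + 2 \left(-1\right)^{2}\right) = 106 + \sqrt{121 + 4} \left(-8 + 2 \cdot 1\right) = 106 + \sqrt{125} \left(-8 + 2\right) = 106 + 5 \sqrt{5} \left(-6\right) = 106 - 30 \sqrt{5}$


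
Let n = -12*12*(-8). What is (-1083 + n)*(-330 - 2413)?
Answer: -189267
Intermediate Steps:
n = 1152 (n = -144*(-8) = 1152)
(-1083 + n)*(-330 - 2413) = (-1083 + 1152)*(-330 - 2413) = 69*(-2743) = -189267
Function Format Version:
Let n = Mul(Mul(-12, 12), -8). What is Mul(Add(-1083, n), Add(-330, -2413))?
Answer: -189267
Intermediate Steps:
n = 1152 (n = Mul(-144, -8) = 1152)
Mul(Add(-1083, n), Add(-330, -2413)) = Mul(Add(-1083, 1152), Add(-330, -2413)) = Mul(69, -2743) = -189267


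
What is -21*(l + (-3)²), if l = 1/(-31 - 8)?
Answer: -2450/13 ≈ -188.46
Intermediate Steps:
l = -1/39 (l = 1/(-39) = -1/39 ≈ -0.025641)
-21*(l + (-3)²) = -21*(-1/39 + (-3)²) = -21*(-1/39 + 9) = -21*350/39 = -2450/13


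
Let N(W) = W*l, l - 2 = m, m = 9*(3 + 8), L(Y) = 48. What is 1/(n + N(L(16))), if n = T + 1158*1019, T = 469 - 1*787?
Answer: 1/1184532 ≈ 8.4421e-7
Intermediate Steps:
T = -318 (T = 469 - 787 = -318)
m = 99 (m = 9*11 = 99)
l = 101 (l = 2 + 99 = 101)
N(W) = 101*W (N(W) = W*101 = 101*W)
n = 1179684 (n = -318 + 1158*1019 = -318 + 1180002 = 1179684)
1/(n + N(L(16))) = 1/(1179684 + 101*48) = 1/(1179684 + 4848) = 1/1184532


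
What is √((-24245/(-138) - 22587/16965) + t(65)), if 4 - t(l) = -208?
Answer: √2904873184070/86710 ≈ 19.656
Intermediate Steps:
t(l) = 212 (t(l) = 4 - 1*(-208) = 4 + 208 = 212)
√((-24245/(-138) - 22587/16965) + t(65)) = √((-24245/(-138) - 22587/16965) + 212) = √((-24245*(-1/138) - 22587*1/16965) + 212) = √((24245/138 - 7529/5655) + 212) = √(15118497/86710 + 212) = √(33501017/86710) = √2904873184070/86710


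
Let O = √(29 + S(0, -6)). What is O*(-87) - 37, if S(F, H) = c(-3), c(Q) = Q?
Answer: -37 - 87*√26 ≈ -480.61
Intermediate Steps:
S(F, H) = -3
O = √26 (O = √(29 - 3) = √26 ≈ 5.0990)
O*(-87) - 37 = √26*(-87) - 37 = -87*√26 - 37 = -37 - 87*√26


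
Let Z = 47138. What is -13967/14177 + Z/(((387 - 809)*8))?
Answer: -357714009/23930776 ≈ -14.948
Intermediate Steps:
-13967/14177 + Z/(((387 - 809)*8)) = -13967/14177 + 47138/(((387 - 809)*8)) = -13967*1/14177 + 47138/((-422*8)) = -13967/14177 + 47138/(-3376) = -13967/14177 + 47138*(-1/3376) = -13967/14177 - 23569/1688 = -357714009/23930776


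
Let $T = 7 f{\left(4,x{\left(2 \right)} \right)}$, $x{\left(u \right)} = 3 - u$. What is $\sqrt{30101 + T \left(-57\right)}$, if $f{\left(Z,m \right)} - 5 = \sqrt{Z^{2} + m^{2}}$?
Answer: $\sqrt{28106 - 399 \sqrt{17}} \approx 162.67$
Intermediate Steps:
$f{\left(Z,m \right)} = 5 + \sqrt{Z^{2} + m^{2}}$
$T = 35 + 7 \sqrt{17}$ ($T = 7 \left(5 + \sqrt{4^{2} + \left(3 - 2\right)^{2}}\right) = 7 \left(5 + \sqrt{16 + \left(3 - 2\right)^{2}}\right) = 7 \left(5 + \sqrt{16 + 1^{2}}\right) = 7 \left(5 + \sqrt{16 + 1}\right) = 7 \left(5 + \sqrt{17}\right) = 35 + 7 \sqrt{17} \approx 63.862$)
$\sqrt{30101 + T \left(-57\right)} = \sqrt{30101 + \left(35 + 7 \sqrt{17}\right) \left(-57\right)} = \sqrt{30101 - \left(1995 + 399 \sqrt{17}\right)} = \sqrt{28106 - 399 \sqrt{17}}$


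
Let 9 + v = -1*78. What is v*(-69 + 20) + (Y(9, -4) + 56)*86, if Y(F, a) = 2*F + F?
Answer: 11401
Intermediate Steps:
Y(F, a) = 3*F
v = -87 (v = -9 - 1*78 = -9 - 78 = -87)
v*(-69 + 20) + (Y(9, -4) + 56)*86 = -87*(-69 + 20) + (3*9 + 56)*86 = -87*(-49) + (27 + 56)*86 = 4263 + 83*86 = 4263 + 7138 = 11401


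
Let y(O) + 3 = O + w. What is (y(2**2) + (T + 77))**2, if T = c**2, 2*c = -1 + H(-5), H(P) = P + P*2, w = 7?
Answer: 22201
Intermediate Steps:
H(P) = 3*P (H(P) = P + 2*P = 3*P)
y(O) = 4 + O (y(O) = -3 + (O + 7) = -3 + (7 + O) = 4 + O)
c = -8 (c = (-1 + 3*(-5))/2 = (-1 - 15)/2 = (1/2)*(-16) = -8)
T = 64 (T = (-8)**2 = 64)
(y(2**2) + (T + 77))**2 = ((4 + 2**2) + (64 + 77))**2 = ((4 + 4) + 141)**2 = (8 + 141)**2 = 149**2 = 22201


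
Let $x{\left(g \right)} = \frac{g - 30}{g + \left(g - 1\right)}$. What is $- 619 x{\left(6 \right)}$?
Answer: $\frac{14856}{11} \approx 1350.5$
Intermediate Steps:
$x{\left(g \right)} = \frac{-30 + g}{-1 + 2 g}$ ($x{\left(g \right)} = \frac{-30 + g}{g + \left(-1 + g\right)} = \frac{-30 + g}{-1 + 2 g}$)
$- 619 x{\left(6 \right)} = - 619 \frac{-30 + 6}{-1 + 2 \cdot 6} = - 619 \frac{1}{-1 + 12} \left(-24\right) = - 619 \cdot \frac{1}{11} \left(-24\right) = \left(-619\right) \left(- \frac{24}{11}\right) = \frac{14856}{11}$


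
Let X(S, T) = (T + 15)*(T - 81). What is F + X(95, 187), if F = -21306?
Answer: 106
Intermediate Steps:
X(S, T) = (-81 + T)*(15 + T) (X(S, T) = (15 + T)*(-81 + T) = (-81 + T)*(15 + T))
F + X(95, 187) = -21306 + (-1215 + 187² - 66*187) = -21306 + (-1215 + 34969 - 12342) = -21306 + 21412 = 106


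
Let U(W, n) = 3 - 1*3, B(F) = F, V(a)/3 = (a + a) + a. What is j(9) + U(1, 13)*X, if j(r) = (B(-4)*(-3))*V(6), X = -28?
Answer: 648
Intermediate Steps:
V(a) = 9*a (V(a) = 3*((a + a) + a) = 3*(2*a + a) = 3*(3*a) = 9*a)
U(W, n) = 0 (U(W, n) = 3 - 3 = 0)
j(r) = 648 (j(r) = (-4*(-3))*(9*6) = 12*54 = 648)
j(9) + U(1, 13)*X = 648 + 0*(-28) = 648 + 0 = 648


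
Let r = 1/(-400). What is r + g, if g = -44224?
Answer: -17689601/400 ≈ -44224.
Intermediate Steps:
r = -1/400 ≈ -0.0025000
r + g = -1/400 - 44224 = -17689601/400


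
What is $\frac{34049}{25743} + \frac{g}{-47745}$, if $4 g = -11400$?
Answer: $\frac{37756379}{27313323} \approx 1.3823$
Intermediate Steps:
$g = -2850$ ($g = \frac{1}{4} \left(-11400\right) = -2850$)
$\frac{34049}{25743} + \frac{g}{-47745} = \frac{34049}{25743} - \frac{2850}{-47745} = 34049 \cdot \frac{1}{25743} - - \frac{190}{3183} = \frac{34049}{25743} + \frac{190}{3183} = \frac{37756379}{27313323}$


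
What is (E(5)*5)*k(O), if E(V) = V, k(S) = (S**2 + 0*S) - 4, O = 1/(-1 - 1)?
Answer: -375/4 ≈ -93.750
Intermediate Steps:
O = -1/2 (O = 1/(-2) = -1/2 ≈ -0.50000)
k(S) = -4 + S**2 (k(S) = (S**2 + 0) - 4 = S**2 - 4 = -4 + S**2)
(E(5)*5)*k(O) = (5*5)*(-4 + (-1/2)**2) = 25*(-4 + 1/4) = 25*(-15/4) = -375/4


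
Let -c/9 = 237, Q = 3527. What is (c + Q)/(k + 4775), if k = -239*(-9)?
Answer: 697/3463 ≈ 0.20127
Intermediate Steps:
c = -2133 (c = -9*237 = -2133)
k = 2151
(c + Q)/(k + 4775) = (-2133 + 3527)/(2151 + 4775) = 1394/6926 = 1394*(1/6926) = 697/3463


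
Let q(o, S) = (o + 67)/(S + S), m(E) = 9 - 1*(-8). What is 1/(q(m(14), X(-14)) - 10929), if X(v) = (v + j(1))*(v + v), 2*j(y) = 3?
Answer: -25/273222 ≈ -9.1501e-5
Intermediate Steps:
m(E) = 17 (m(E) = 9 + 8 = 17)
j(y) = 3/2 (j(y) = (½)*3 = 3/2)
X(v) = 2*v*(3/2 + v) (X(v) = (v + 3/2)*(v + v) = (3/2 + v)*(2*v) = 2*v*(3/2 + v))
q(o, S) = (67 + o)/(2*S) (q(o, S) = (67 + o)/((2*S)) = (67 + o)*(1/(2*S)) = (67 + o)/(2*S))
1/(q(m(14), X(-14)) - 10929) = 1/((67 + 17)/(2*((-14*(3 + 2*(-14))))) - 10929) = 1/((½)*84/(-14*(3 - 28)) - 10929) = 1/((½)*84/(-14*(-25)) - 10929) = 1/((½)*84/350 - 10929) = 1/((½)*(1/350)*84 - 10929) = 1/(3/25 - 10929) = 1/(-273222/25) = -25/273222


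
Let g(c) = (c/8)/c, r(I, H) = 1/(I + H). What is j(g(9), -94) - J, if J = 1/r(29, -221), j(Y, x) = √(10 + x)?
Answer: 192 + 2*I*√21 ≈ 192.0 + 9.1651*I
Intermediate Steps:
r(I, H) = 1/(H + I)
g(c) = ⅛ (g(c) = (c*(⅛))/c = (c/8)/c = ⅛)
J = -192 (J = 1/(1/(-221 + 29)) = 1/(1/(-192)) = 1/(-1/192) = -192)
j(g(9), -94) - J = √(10 - 94) - 1*(-192) = √(-84) + 192 = 2*I*√21 + 192 = 192 + 2*I*√21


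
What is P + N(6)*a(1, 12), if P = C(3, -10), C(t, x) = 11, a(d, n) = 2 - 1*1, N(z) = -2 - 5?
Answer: 4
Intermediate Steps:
N(z) = -7
a(d, n) = 1 (a(d, n) = 2 - 1 = 1)
P = 11
P + N(6)*a(1, 12) = 11 - 7*1 = 11 - 7 = 4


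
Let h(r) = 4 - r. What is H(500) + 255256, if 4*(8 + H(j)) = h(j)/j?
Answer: 31905969/125 ≈ 2.5525e+5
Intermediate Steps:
H(j) = -8 + (4 - j)/(4*j) (H(j) = -8 + ((4 - j)/j)/4 = -8 + (4 - j)/(4*j))
H(500) + 255256 = (-33/4 + 1/500) + 255256 = -1031/125 + 255256 = 31905969/125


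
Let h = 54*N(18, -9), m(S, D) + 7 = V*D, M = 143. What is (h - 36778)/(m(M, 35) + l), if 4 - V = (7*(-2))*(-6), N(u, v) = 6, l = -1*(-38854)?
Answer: -3314/3277 ≈ -1.0113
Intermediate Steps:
l = 38854
V = -80 (V = 4 - 7*(-2)*(-6) = 4 - (-14)*(-6) = 4 - 1*84 = 4 - 84 = -80)
m(S, D) = -7 - 80*D
h = 324 (h = 54*6 = 324)
(h - 36778)/(m(M, 35) + l) = (324 - 36778)/((-7 - 80*35) + 38854) = -36454/((-7 - 2800) + 38854) = -36454/(-2807 + 38854) = -36454/36047 = -36454*1/36047 = -3314/3277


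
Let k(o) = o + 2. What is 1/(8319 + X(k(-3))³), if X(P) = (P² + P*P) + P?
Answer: 1/8320 ≈ 0.00012019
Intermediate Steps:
k(o) = 2 + o
X(P) = P + 2*P² (X(P) = (P² + P²) + P = 2*P² + P = P + 2*P²)
1/(8319 + X(k(-3))³) = 1/(8319 + ((2 - 3)*(1 + 2*(2 - 3)))³) = 1/(8319 + (-(1 + 2*(-1)))³) = 1/(8319 + (-(1 - 2))³) = 1/(8319 + (-1*(-1))³) = 1/(8319 + 1³) = 1/(8319 + 1) = 1/8320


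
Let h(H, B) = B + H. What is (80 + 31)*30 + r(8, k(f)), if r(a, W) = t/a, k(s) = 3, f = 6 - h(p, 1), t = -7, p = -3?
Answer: 26633/8 ≈ 3329.1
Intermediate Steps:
f = 8 (f = 6 - (1 - 3) = 6 - 1*(-2) = 6 + 2 = 8)
r(a, W) = -7/a
(80 + 31)*30 + r(8, k(f)) = (80 + 31)*30 - 7/8 = 111*30 - 7*⅛ = 3330 - 7/8 = 26633/8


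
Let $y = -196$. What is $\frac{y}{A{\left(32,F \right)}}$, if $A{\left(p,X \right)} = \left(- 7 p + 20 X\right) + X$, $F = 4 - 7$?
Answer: $\frac{28}{41} \approx 0.68293$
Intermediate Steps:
$F = -3$ ($F = 4 - 7 = -3$)
$A{\left(p,X \right)} = - 7 p + 21 X$
$\frac{y}{A{\left(32,F \right)}} = - \frac{196}{\left(-7\right) 32 + 21 \left(-3\right)} = - \frac{196}{-224 - 63} = - \frac{196}{-287} = \left(-196\right) \left(- \frac{1}{287}\right) = \frac{28}{41}$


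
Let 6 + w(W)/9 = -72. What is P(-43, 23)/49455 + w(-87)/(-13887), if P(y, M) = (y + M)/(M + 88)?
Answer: 85630106/1694061243 ≈ 0.050547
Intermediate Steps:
w(W) = -702 (w(W) = -54 + 9*(-72) = -54 - 648 = -702)
P(y, M) = (M + y)/(88 + M)
P(-43, 23)/49455 + w(-87)/(-13887) = ((23 - 43)/(88 + 23))/49455 - 702/(-13887) = (-20/111)*(1/49455) - 702*(-1/13887) = ((1/111)*(-20))*(1/49455) + 78/1543 = -20/111*1/49455 + 78/1543 = -4/1097901 + 78/1543 = 85630106/1694061243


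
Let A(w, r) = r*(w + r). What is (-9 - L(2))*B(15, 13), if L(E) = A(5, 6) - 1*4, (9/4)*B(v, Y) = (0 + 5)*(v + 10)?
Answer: -35500/9 ≈ -3944.4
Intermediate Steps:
B(v, Y) = 200/9 + 20*v/9 (B(v, Y) = 4*((0 + 5)*(v + 10))/9 = 4*(5*(10 + v))/9 = 4*(50 + 5*v)/9 = 200/9 + 20*v/9)
A(w, r) = r*(r + w)
L(E) = 62 (L(E) = 6*(6 + 5) - 1*4 = 6*11 - 4 = 66 - 4 = 62)
(-9 - L(2))*B(15, 13) = (-9 - 1*62)*(200/9 + (20/9)*15) = (-9 - 62)*(200/9 + 100/3) = -71*500/9 = -35500/9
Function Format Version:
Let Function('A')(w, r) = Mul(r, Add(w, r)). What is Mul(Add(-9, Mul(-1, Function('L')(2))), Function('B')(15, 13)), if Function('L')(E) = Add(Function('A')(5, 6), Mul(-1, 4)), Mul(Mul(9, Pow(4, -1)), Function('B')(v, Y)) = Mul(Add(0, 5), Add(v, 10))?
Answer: Rational(-35500, 9) ≈ -3944.4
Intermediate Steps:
Function('B')(v, Y) = Add(Rational(200, 9), Mul(Rational(20, 9), v)) (Function('B')(v, Y) = Mul(Rational(4, 9), Mul(Add(0, 5), Add(v, 10))) = Mul(Rational(4, 9), Mul(5, Add(10, v))) = Mul(Rational(4, 9), Add(50, Mul(5, v))) = Add(Rational(200, 9), Mul(Rational(20, 9), v)))
Function('A')(w, r) = Mul(r, Add(r, w))
Function('L')(E) = 62 (Function('L')(E) = Add(Mul(6, Add(6, 5)), Mul(-1, 4)) = Add(Mul(6, 11), -4) = Add(66, -4) = 62)
Mul(Add(-9, Mul(-1, Function('L')(2))), Function('B')(15, 13)) = Mul(Add(-9, Mul(-1, 62)), Add(Rational(200, 9), Mul(Rational(20, 9), 15))) = Mul(Add(-9, -62), Add(Rational(200, 9), Rational(100, 3))) = Mul(-71, Rational(500, 9)) = Rational(-35500, 9)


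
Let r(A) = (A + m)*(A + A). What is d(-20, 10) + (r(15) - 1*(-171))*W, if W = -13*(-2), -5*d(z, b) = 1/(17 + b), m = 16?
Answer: 3864509/135 ≈ 28626.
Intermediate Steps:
d(z, b) = -1/(5*(17 + b))
r(A) = 2*A*(16 + A) (r(A) = (A + 16)*(A + A) = (16 + A)*(2*A) = 2*A*(16 + A))
W = 26
d(-20, 10) + (r(15) - 1*(-171))*W = -1/(85 + 5*10) + (2*15*(16 + 15) - 1*(-171))*26 = -1/(85 + 50) + (2*15*31 + 171)*26 = -1/135 + (930 + 171)*26 = -1*1/135 + 1101*26 = -1/135 + 28626 = 3864509/135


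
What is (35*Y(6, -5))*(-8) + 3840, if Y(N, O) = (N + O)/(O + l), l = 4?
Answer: 4120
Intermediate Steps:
Y(N, O) = (N + O)/(4 + O) (Y(N, O) = (N + O)/(O + 4) = (N + O)/(4 + O))
(35*Y(6, -5))*(-8) + 3840 = (35*((6 - 5)/(4 - 5)))*(-8) + 3840 = (35*(1/(-1)))*(-8) + 3840 = (35*(-1*1))*(-8) + 3840 = (35*(-1))*(-8) + 3840 = -35*(-8) + 3840 = 280 + 3840 = 4120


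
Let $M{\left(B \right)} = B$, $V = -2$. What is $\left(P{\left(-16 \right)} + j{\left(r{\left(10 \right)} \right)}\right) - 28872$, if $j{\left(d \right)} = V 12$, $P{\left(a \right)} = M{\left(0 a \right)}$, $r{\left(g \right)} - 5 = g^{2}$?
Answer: $-28896$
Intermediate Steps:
$r{\left(g \right)} = 5 + g^{2}$
$P{\left(a \right)} = 0$ ($P{\left(a \right)} = 0 a = 0$)
$j{\left(d \right)} = -24$ ($j{\left(d \right)} = \left(-2\right) 12 = -24$)
$\left(P{\left(-16 \right)} + j{\left(r{\left(10 \right)} \right)}\right) - 28872 = \left(0 - 24\right) - 28872 = -24 - 28872 = -28896$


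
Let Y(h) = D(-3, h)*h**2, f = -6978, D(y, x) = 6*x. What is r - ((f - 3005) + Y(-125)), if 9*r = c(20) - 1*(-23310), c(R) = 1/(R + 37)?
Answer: 6018168700/513 ≈ 1.1731e+7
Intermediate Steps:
c(R) = 1/(37 + R)
Y(h) = 6*h**3 (Y(h) = (6*h)*h**2 = 6*h**3)
r = 1328671/513 (r = (1/(37 + 20) - 1*(-23310))/9 = (1/57 + 23310)/9 = (1/9)*(1328671/57) = 1328671/513 ≈ 2590.0)
r - ((f - 3005) + Y(-125)) = 1328671/513 - ((-6978 - 3005) + 6*(-125)**3) = 1328671/513 - (-9983 + 6*(-1953125)) = 1328671/513 - (-9983 - 11718750) = 1328671/513 - 1*(-11728733) = 1328671/513 + 11728733 = 6018168700/513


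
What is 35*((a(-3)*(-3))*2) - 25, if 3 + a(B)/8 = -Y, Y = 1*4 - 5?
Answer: 3335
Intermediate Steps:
Y = -1 (Y = 4 - 5 = -1)
a(B) = -16 (a(B) = -24 + 8*(-1*(-1)) = -24 + 8*1 = -24 + 8 = -16)
35*((a(-3)*(-3))*2) - 25 = 35*(-16*(-3)*2) - 25 = 35*(48*2) - 25 = 35*96 - 25 = 3360 - 25 = 3335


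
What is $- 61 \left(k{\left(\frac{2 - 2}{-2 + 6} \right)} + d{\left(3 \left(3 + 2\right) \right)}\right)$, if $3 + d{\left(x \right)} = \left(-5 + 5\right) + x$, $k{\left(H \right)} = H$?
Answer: $-732$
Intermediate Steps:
$d{\left(x \right)} = -3 + x$ ($d{\left(x \right)} = -3 + \left(\left(-5 + 5\right) + x\right) = -3 + \left(0 + x\right) = -3 + x$)
$- 61 \left(k{\left(\frac{2 - 2}{-2 + 6} \right)} + d{\left(3 \left(3 + 2\right) \right)}\right) = - 61 \left(\frac{2 - 2}{-2 + 6} - \left(3 - 3 \left(3 + 2\right)\right)\right) = - 61 \left(\frac{0}{4} + \left(-3 + 3 \cdot 5\right)\right) = - 61 \left(0 \cdot \frac{1}{4} + \left(-3 + 15\right)\right) = - 61 \left(0 + 12\right) = \left(-61\right) 12 = -732$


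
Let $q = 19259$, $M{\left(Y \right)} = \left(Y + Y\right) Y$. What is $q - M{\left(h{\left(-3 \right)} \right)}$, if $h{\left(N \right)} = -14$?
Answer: $18867$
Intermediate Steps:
$M{\left(Y \right)} = 2 Y^{2}$ ($M{\left(Y \right)} = 2 Y Y = 2 Y^{2}$)
$q - M{\left(h{\left(-3 \right)} \right)} = 19259 - 2 \left(-14\right)^{2} = 19259 - 2 \cdot 196 = 19259 - 392 = 18867$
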